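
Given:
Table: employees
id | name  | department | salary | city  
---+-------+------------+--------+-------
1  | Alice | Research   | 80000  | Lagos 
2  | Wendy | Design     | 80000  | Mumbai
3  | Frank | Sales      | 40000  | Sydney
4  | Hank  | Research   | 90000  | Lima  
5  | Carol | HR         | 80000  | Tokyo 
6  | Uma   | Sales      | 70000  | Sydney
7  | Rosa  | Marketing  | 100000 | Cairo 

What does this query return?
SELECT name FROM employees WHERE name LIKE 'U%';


LIKE 'U%' matches names starting with 'U'
Matching: 1

1 rows:
Uma


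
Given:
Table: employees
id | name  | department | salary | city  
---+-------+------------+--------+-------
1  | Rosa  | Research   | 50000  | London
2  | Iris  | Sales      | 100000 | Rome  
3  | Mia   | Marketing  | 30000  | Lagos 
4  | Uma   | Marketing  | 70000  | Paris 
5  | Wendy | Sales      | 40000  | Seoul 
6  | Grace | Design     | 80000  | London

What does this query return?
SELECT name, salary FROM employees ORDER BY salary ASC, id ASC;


Sorting by salary ASC, then id ASC for ties

6 rows:
Mia, 30000
Wendy, 40000
Rosa, 50000
Uma, 70000
Grace, 80000
Iris, 100000


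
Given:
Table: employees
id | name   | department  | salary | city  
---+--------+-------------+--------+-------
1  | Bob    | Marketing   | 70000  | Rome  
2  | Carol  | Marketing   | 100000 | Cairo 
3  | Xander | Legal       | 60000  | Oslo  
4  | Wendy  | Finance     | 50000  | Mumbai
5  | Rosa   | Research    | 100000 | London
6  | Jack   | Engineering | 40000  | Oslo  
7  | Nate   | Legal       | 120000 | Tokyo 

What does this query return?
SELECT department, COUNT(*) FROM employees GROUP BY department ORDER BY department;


Assigning each row to its department group:
  Bob -> Marketing
  Carol -> Marketing
  Xander -> Legal
  Wendy -> Finance
  Rosa -> Research
  Jack -> Engineering
  Nate -> Legal


5 groups:
Engineering, 1
Finance, 1
Legal, 2
Marketing, 2
Research, 1


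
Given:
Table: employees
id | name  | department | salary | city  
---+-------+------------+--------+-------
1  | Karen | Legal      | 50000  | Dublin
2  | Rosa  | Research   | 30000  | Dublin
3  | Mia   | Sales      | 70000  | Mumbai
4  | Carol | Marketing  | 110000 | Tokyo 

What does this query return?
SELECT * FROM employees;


SELECT * returns all 4 rows with all columns

4 rows:
1, Karen, Legal, 50000, Dublin
2, Rosa, Research, 30000, Dublin
3, Mia, Sales, 70000, Mumbai
4, Carol, Marketing, 110000, Tokyo


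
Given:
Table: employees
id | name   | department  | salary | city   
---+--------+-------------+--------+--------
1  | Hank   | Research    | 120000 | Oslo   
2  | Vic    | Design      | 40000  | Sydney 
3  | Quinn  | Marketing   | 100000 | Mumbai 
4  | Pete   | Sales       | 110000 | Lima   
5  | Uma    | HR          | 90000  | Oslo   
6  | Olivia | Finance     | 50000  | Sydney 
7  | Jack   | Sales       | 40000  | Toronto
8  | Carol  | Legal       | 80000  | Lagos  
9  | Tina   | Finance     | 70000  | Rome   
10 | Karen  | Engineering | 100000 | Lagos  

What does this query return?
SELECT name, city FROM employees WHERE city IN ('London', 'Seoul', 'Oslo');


Filtering: city IN ('London', 'Seoul', 'Oslo')
Matching: 2 rows

2 rows:
Hank, Oslo
Uma, Oslo


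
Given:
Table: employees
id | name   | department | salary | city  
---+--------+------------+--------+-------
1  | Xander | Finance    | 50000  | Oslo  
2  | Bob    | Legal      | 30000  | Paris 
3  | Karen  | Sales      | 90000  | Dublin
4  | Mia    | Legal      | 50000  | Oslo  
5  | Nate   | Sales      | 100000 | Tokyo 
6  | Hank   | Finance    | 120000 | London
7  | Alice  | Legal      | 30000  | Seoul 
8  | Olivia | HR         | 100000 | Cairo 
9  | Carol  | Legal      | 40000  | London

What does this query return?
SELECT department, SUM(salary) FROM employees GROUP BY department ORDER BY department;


Summing salary within each department:
  Finance: 50000 + 120000 = 170000
  HR: 100000 = 100000
  Legal: 30000 + 50000 + 30000 + 40000 = 150000
  Sales: 90000 + 100000 = 190000


4 groups:
Finance, 170000
HR, 100000
Legal, 150000
Sales, 190000


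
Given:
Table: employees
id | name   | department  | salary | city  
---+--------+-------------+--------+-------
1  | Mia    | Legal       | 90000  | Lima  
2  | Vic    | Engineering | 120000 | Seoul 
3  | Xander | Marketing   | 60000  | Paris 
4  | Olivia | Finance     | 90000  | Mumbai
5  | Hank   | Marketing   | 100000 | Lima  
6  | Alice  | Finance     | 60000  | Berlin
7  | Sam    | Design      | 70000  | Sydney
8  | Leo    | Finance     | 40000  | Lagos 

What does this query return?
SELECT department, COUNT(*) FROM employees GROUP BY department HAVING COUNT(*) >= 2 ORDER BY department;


Groups with count >= 2:
  Finance: 3 -> PASS
  Marketing: 2 -> PASS
  Design: 1 -> filtered out
  Engineering: 1 -> filtered out
  Legal: 1 -> filtered out


2 groups:
Finance, 3
Marketing, 2


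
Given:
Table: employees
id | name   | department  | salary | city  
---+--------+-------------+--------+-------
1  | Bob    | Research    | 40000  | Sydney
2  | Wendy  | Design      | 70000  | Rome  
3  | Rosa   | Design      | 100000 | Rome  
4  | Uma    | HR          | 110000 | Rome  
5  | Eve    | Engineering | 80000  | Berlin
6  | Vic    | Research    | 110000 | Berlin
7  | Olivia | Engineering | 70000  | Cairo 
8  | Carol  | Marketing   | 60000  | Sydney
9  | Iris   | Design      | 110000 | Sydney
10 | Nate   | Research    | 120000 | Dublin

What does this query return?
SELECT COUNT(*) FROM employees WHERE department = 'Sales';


Counting rows where department = 'Sales'


0


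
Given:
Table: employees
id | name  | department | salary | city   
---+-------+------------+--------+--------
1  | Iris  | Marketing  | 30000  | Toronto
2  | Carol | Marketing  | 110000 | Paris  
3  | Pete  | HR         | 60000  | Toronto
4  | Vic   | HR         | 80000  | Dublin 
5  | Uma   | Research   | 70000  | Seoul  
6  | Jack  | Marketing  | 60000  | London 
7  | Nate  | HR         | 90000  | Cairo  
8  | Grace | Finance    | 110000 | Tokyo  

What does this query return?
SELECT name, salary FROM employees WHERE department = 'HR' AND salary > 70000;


Filtering: department = 'HR' AND salary > 70000
Matching: 2 rows

2 rows:
Vic, 80000
Nate, 90000


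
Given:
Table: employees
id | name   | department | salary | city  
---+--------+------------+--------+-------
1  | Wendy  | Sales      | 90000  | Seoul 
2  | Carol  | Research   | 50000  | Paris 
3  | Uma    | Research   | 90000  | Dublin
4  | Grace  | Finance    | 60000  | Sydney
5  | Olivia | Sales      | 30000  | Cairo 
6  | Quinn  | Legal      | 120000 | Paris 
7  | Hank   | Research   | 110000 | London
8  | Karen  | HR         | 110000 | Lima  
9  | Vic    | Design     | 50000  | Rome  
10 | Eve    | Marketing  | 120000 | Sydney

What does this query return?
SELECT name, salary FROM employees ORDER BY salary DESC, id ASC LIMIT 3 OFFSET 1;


Sort by salary DESC (id ASC tiebreak), then skip 1 and take 3
Rows 2 through 4

3 rows:
Eve, 120000
Hank, 110000
Karen, 110000


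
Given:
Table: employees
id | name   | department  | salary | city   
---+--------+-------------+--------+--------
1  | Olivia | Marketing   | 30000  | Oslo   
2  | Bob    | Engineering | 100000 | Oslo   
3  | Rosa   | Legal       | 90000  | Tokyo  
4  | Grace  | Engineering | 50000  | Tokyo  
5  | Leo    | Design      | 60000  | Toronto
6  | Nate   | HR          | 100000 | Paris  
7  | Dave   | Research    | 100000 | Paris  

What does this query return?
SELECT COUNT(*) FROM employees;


COUNT(*) counts all rows

7


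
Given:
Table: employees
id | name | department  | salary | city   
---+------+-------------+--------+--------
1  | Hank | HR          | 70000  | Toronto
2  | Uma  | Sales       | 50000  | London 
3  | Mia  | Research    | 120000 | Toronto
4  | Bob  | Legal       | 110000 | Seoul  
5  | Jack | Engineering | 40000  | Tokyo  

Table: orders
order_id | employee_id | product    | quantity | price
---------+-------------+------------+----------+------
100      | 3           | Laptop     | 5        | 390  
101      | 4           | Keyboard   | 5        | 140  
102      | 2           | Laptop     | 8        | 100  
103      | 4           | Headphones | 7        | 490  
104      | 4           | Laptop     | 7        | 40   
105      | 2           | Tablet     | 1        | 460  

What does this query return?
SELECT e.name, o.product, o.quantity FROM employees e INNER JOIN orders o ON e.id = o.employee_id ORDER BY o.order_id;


Joining employees.id = orders.employee_id:
  employee Mia (id=3) -> order Laptop
  employee Bob (id=4) -> order Keyboard
  employee Uma (id=2) -> order Laptop
  employee Bob (id=4) -> order Headphones
  employee Bob (id=4) -> order Laptop
  employee Uma (id=2) -> order Tablet


6 rows:
Mia, Laptop, 5
Bob, Keyboard, 5
Uma, Laptop, 8
Bob, Headphones, 7
Bob, Laptop, 7
Uma, Tablet, 1


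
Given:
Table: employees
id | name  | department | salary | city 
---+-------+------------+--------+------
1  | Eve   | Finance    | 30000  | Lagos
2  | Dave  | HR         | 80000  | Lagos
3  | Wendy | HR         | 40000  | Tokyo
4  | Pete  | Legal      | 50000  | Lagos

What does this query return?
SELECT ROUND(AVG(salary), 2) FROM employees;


SUM(salary) = 200000
COUNT = 4
ROUND(AVG, 2) = ROUND(200000 / 4, 2) = 50000.0

50000.0


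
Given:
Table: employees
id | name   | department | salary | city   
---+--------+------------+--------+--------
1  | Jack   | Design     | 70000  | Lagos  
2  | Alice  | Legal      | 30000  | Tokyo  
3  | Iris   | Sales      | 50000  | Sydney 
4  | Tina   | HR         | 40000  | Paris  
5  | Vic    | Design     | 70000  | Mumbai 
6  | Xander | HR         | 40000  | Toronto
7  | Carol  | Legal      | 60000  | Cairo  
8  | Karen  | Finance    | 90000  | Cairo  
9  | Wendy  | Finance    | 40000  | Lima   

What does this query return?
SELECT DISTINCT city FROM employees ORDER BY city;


All 'city' values (row order): Lagos, Tokyo, Sydney, Paris, Mumbai, Toronto, Cairo, Cairo, Lima
Removing duplicates leaves 8 unique value(s).

8 values:
Cairo
Lagos
Lima
Mumbai
Paris
Sydney
Tokyo
Toronto


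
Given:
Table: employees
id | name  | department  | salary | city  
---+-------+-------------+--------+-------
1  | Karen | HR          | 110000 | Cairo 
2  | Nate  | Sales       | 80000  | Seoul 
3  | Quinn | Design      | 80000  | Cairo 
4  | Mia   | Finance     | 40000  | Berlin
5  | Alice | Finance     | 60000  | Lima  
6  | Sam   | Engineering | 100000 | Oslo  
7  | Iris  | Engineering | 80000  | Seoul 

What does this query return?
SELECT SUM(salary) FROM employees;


SUM(salary) = 110000 + 80000 + 80000 + 40000 + 60000 + 100000 + 80000 = 550000

550000


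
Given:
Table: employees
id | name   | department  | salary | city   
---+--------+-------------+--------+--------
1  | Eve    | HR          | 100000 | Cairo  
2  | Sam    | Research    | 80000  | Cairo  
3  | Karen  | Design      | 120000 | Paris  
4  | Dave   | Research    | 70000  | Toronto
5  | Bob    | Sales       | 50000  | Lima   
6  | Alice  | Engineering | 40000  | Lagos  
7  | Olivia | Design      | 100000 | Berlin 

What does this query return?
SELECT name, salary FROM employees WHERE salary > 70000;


Filtering: salary > 70000
Matching: 4 rows

4 rows:
Eve, 100000
Sam, 80000
Karen, 120000
Olivia, 100000


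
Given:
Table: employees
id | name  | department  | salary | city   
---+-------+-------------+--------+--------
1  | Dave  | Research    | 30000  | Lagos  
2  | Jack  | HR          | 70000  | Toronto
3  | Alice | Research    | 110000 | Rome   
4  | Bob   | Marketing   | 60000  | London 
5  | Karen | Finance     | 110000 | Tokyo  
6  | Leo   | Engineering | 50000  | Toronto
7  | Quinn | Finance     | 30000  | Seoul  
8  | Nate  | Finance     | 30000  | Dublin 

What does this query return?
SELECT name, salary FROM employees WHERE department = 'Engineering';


Filtering: department = 'Engineering'
Matching rows: 1

1 rows:
Leo, 50000


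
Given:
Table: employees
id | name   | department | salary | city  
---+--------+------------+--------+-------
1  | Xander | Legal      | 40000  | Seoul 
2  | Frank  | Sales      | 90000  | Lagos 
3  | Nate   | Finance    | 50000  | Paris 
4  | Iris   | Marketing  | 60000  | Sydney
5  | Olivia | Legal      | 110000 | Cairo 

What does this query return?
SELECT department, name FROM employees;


Projecting columns: department, name

5 rows:
Legal, Xander
Sales, Frank
Finance, Nate
Marketing, Iris
Legal, Olivia


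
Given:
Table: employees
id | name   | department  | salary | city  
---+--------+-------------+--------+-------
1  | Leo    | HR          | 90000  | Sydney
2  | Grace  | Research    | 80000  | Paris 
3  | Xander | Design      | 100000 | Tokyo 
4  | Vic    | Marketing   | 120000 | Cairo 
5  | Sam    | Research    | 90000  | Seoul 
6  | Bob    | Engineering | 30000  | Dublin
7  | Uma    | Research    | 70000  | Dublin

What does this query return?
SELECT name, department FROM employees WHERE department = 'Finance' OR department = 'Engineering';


Filtering: department = 'Finance' OR 'Engineering'
Matching: 1 rows

1 rows:
Bob, Engineering


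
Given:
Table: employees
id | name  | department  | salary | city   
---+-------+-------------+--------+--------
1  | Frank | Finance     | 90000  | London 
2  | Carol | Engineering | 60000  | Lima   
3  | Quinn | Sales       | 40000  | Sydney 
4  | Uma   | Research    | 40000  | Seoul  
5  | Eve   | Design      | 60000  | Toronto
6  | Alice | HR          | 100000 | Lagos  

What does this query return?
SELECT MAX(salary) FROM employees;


Salaries: 90000, 60000, 40000, 40000, 60000, 100000
MAX = 100000

100000


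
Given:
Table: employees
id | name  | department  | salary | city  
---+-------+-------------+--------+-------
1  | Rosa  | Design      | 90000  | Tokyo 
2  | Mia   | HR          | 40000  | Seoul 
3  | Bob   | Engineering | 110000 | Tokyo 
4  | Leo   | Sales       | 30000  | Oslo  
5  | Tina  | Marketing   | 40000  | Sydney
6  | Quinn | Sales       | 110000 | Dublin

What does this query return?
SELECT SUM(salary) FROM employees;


SUM(salary) = 90000 + 40000 + 110000 + 30000 + 40000 + 110000 = 420000

420000


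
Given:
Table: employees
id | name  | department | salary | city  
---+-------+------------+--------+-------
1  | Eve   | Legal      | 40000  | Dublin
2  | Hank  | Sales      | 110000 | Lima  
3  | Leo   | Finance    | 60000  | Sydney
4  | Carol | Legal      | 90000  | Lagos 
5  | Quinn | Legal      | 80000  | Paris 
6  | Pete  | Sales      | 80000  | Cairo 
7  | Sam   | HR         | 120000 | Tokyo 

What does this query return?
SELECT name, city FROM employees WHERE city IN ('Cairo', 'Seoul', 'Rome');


Filtering: city IN ('Cairo', 'Seoul', 'Rome')
Matching: 1 rows

1 rows:
Pete, Cairo


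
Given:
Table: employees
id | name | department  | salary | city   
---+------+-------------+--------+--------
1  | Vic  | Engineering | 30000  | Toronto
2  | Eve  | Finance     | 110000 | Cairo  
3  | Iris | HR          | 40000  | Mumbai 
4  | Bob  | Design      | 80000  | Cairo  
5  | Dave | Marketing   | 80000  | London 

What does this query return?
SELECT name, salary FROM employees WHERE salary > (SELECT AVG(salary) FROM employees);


Subquery: AVG(salary) = 68000.0
Filtering: salary > 68000.0
  Eve (110000) -> MATCH
  Bob (80000) -> MATCH
  Dave (80000) -> MATCH


3 rows:
Eve, 110000
Bob, 80000
Dave, 80000


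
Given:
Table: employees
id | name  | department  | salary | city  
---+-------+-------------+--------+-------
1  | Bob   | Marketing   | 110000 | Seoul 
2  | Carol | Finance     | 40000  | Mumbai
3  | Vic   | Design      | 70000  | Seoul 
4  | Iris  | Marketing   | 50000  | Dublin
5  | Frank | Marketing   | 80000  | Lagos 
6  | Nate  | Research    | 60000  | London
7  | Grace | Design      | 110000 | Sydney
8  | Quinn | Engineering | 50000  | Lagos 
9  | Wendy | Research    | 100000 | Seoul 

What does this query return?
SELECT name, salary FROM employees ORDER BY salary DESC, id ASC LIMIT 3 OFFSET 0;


Sort by salary DESC (id ASC tiebreak), then skip 0 and take 3
Rows 1 through 3

3 rows:
Bob, 110000
Grace, 110000
Wendy, 100000


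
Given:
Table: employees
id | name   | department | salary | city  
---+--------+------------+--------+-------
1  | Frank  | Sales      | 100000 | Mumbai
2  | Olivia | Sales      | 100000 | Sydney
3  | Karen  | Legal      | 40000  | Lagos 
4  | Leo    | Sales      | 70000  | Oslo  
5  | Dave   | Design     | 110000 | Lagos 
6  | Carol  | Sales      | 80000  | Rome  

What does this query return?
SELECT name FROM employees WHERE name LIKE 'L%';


LIKE 'L%' matches names starting with 'L'
Matching: 1

1 rows:
Leo


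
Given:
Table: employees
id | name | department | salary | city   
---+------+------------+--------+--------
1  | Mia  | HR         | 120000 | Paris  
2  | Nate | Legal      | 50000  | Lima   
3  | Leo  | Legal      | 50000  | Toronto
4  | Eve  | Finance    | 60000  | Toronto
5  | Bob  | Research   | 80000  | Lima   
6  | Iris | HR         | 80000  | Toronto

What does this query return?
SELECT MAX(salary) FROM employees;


Salaries: 120000, 50000, 50000, 60000, 80000, 80000
MAX = 120000

120000


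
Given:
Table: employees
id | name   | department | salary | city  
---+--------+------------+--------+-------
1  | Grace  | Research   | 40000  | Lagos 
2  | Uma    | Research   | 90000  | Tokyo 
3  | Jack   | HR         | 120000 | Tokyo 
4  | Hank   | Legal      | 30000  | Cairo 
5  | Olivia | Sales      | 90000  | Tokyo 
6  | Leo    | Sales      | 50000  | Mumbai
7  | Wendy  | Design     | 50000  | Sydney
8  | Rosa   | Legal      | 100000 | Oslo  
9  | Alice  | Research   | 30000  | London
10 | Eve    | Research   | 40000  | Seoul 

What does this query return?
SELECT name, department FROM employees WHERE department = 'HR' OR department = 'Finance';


Filtering: department = 'HR' OR 'Finance'
Matching: 1 rows

1 rows:
Jack, HR


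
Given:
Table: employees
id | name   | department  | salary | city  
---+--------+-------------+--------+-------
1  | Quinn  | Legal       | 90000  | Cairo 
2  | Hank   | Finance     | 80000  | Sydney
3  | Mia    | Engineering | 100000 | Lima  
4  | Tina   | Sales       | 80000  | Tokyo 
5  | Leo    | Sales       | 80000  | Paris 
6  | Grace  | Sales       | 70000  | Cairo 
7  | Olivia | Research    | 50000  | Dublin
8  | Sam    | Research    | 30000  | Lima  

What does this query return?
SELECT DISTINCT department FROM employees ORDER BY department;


All 'department' values (row order): Legal, Finance, Engineering, Sales, Sales, Sales, Research, Research
Removing duplicates leaves 5 unique value(s).

5 values:
Engineering
Finance
Legal
Research
Sales


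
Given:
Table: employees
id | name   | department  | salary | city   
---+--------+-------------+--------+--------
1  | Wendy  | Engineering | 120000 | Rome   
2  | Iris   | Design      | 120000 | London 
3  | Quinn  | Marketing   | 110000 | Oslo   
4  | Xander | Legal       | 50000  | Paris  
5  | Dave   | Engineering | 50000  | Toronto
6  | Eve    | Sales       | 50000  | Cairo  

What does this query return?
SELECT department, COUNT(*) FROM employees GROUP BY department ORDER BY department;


Assigning each row to its department group:
  Wendy -> Engineering
  Iris -> Design
  Quinn -> Marketing
  Xander -> Legal
  Dave -> Engineering
  Eve -> Sales


5 groups:
Design, 1
Engineering, 2
Legal, 1
Marketing, 1
Sales, 1


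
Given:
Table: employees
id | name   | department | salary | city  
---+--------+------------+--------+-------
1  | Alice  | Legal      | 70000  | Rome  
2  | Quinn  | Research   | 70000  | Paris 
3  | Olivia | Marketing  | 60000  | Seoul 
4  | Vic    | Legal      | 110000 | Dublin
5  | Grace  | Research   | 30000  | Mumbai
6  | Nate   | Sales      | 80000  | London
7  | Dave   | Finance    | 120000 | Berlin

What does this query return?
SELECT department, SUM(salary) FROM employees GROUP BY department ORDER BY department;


Summing salary within each department:
  Finance: 120000 = 120000
  Legal: 70000 + 110000 = 180000
  Marketing: 60000 = 60000
  Research: 70000 + 30000 = 100000
  Sales: 80000 = 80000


5 groups:
Finance, 120000
Legal, 180000
Marketing, 60000
Research, 100000
Sales, 80000


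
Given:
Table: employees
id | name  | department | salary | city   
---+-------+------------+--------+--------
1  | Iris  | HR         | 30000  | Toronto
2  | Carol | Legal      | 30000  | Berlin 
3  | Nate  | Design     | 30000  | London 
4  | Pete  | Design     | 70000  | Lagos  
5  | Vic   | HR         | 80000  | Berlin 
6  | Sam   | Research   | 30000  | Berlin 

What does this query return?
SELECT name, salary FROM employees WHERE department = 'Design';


Filtering: department = 'Design'
Matching rows: 2

2 rows:
Nate, 30000
Pete, 70000


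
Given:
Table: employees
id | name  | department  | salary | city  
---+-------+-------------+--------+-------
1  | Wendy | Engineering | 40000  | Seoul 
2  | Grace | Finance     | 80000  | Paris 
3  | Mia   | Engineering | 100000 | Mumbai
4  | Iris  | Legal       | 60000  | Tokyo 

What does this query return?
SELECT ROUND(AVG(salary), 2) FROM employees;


SUM(salary) = 280000
COUNT = 4
ROUND(AVG, 2) = ROUND(280000 / 4, 2) = 70000.0

70000.0


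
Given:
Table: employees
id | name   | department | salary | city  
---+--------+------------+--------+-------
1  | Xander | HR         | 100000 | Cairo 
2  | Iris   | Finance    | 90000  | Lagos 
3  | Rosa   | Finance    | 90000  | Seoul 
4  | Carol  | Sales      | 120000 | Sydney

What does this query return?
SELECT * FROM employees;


SELECT * returns all 4 rows with all columns

4 rows:
1, Xander, HR, 100000, Cairo
2, Iris, Finance, 90000, Lagos
3, Rosa, Finance, 90000, Seoul
4, Carol, Sales, 120000, Sydney


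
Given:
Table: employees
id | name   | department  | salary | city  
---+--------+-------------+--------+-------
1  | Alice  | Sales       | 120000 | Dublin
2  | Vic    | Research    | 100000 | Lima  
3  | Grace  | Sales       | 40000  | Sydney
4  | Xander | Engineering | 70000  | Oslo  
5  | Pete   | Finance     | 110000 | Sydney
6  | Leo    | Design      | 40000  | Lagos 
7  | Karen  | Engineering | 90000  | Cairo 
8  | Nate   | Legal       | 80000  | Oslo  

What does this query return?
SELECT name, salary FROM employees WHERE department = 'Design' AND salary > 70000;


Filtering: department = 'Design' AND salary > 70000
Matching: 0 rows

Empty result set (0 rows)


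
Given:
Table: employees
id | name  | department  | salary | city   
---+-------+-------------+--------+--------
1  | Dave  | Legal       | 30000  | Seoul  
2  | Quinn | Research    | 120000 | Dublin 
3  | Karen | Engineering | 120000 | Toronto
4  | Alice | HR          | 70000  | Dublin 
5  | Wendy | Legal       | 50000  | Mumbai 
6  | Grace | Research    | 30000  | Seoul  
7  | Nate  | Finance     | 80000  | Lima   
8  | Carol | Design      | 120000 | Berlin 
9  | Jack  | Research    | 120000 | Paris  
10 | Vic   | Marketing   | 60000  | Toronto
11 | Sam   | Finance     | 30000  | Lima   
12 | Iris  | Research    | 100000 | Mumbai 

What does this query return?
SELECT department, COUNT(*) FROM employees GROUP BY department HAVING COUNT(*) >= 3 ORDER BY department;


Groups with count >= 3:
  Research: 4 -> PASS
  Design: 1 -> filtered out
  Engineering: 1 -> filtered out
  Finance: 2 -> filtered out
  HR: 1 -> filtered out
  Legal: 2 -> filtered out
  Marketing: 1 -> filtered out


1 groups:
Research, 4


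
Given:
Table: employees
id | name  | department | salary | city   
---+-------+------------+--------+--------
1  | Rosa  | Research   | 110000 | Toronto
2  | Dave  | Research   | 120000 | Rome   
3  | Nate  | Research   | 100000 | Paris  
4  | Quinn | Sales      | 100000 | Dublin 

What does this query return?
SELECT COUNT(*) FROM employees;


COUNT(*) counts all rows

4


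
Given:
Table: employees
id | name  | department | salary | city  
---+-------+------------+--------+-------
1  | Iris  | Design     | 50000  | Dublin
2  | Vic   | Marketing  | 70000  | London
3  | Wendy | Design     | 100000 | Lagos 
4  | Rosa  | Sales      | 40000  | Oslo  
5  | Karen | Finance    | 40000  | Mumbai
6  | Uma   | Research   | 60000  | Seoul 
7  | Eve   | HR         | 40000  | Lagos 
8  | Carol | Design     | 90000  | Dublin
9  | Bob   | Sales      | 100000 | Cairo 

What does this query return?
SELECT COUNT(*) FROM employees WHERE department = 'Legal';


Counting rows where department = 'Legal'


0


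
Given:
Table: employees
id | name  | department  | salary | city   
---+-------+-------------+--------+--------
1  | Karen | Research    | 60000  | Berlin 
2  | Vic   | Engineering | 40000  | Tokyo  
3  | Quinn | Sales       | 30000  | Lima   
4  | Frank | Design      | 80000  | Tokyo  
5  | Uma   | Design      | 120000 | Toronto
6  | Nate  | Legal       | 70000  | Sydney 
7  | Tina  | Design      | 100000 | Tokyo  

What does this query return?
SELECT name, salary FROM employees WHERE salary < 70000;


Filtering: salary < 70000
Matching: 3 rows

3 rows:
Karen, 60000
Vic, 40000
Quinn, 30000


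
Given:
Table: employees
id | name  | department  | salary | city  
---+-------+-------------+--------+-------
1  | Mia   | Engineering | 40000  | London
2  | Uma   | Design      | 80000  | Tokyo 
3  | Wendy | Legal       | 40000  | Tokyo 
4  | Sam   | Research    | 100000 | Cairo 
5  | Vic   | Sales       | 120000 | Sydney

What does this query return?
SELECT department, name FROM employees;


Projecting columns: department, name

5 rows:
Engineering, Mia
Design, Uma
Legal, Wendy
Research, Sam
Sales, Vic


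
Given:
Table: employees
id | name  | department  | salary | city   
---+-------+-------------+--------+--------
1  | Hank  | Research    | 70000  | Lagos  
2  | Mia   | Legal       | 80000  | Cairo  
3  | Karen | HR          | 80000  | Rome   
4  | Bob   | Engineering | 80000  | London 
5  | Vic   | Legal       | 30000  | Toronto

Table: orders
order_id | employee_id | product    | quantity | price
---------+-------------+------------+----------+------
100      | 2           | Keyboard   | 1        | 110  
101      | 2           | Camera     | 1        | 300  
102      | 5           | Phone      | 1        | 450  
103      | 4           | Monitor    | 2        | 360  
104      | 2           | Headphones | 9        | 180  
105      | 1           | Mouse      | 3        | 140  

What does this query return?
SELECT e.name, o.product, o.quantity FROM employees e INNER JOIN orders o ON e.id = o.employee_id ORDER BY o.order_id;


Joining employees.id = orders.employee_id:
  employee Mia (id=2) -> order Keyboard
  employee Mia (id=2) -> order Camera
  employee Vic (id=5) -> order Phone
  employee Bob (id=4) -> order Monitor
  employee Mia (id=2) -> order Headphones
  employee Hank (id=1) -> order Mouse


6 rows:
Mia, Keyboard, 1
Mia, Camera, 1
Vic, Phone, 1
Bob, Monitor, 2
Mia, Headphones, 9
Hank, Mouse, 3


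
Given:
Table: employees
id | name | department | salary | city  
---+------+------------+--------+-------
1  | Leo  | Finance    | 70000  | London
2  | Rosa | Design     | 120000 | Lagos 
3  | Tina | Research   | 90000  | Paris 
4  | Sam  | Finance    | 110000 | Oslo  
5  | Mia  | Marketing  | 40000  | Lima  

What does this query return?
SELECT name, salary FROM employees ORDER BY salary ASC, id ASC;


Sorting by salary ASC, then id ASC for ties

5 rows:
Mia, 40000
Leo, 70000
Tina, 90000
Sam, 110000
Rosa, 120000


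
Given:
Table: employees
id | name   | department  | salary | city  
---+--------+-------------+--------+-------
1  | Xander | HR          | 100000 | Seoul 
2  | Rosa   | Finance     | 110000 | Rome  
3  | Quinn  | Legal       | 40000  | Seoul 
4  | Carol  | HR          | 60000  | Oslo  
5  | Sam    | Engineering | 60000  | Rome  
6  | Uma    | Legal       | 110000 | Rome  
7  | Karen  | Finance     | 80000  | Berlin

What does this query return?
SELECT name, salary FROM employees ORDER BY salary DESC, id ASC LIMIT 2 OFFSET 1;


Sort by salary DESC (id ASC tiebreak), then skip 1 and take 2
Rows 2 through 3

2 rows:
Uma, 110000
Xander, 100000


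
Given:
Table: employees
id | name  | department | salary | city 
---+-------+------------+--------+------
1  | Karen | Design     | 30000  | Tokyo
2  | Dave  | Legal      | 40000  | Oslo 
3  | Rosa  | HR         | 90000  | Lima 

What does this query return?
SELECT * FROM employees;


SELECT * returns all 3 rows with all columns

3 rows:
1, Karen, Design, 30000, Tokyo
2, Dave, Legal, 40000, Oslo
3, Rosa, HR, 90000, Lima


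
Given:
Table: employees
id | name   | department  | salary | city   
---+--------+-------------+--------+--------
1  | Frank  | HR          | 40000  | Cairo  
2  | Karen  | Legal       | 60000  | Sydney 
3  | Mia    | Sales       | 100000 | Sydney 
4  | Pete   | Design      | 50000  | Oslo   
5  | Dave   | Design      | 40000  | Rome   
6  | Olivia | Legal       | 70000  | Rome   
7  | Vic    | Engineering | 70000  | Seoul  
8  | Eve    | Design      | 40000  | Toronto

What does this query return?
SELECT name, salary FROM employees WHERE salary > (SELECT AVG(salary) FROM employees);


Subquery: AVG(salary) = 58750.0
Filtering: salary > 58750.0
  Karen (60000) -> MATCH
  Mia (100000) -> MATCH
  Olivia (70000) -> MATCH
  Vic (70000) -> MATCH


4 rows:
Karen, 60000
Mia, 100000
Olivia, 70000
Vic, 70000


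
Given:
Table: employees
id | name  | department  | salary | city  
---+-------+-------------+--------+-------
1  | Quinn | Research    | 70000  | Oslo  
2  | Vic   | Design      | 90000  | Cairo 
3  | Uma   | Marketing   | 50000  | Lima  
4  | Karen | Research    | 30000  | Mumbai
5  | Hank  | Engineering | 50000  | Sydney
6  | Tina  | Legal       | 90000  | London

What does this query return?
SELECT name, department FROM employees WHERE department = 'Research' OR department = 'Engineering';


Filtering: department = 'Research' OR 'Engineering'
Matching: 3 rows

3 rows:
Quinn, Research
Karen, Research
Hank, Engineering


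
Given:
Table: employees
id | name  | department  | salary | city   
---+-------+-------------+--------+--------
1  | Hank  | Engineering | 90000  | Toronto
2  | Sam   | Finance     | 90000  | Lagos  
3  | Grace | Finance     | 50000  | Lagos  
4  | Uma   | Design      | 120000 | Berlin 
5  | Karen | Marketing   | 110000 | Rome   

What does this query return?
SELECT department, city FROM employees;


Projecting columns: department, city

5 rows:
Engineering, Toronto
Finance, Lagos
Finance, Lagos
Design, Berlin
Marketing, Rome


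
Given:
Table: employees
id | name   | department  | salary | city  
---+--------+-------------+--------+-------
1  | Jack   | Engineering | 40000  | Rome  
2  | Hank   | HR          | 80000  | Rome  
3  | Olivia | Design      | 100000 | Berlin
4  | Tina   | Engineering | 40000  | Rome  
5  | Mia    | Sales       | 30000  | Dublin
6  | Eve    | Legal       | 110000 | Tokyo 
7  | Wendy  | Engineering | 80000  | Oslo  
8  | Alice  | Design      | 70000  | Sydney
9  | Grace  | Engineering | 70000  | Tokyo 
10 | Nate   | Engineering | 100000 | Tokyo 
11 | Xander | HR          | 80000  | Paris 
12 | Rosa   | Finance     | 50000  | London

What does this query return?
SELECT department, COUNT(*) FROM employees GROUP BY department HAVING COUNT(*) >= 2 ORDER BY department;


Groups with count >= 2:
  Design: 2 -> PASS
  Engineering: 5 -> PASS
  HR: 2 -> PASS
  Finance: 1 -> filtered out
  Legal: 1 -> filtered out
  Sales: 1 -> filtered out


3 groups:
Design, 2
Engineering, 5
HR, 2


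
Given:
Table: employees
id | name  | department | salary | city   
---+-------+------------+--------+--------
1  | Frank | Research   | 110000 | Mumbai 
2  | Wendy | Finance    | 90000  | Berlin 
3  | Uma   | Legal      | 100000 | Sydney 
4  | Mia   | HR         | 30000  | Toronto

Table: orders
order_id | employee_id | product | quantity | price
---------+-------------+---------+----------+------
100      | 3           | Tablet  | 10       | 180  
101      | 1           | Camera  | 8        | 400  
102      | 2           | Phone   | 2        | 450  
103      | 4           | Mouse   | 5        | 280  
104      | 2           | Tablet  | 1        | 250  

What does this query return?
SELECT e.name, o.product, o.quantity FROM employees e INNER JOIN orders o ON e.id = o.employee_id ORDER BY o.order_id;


Joining employees.id = orders.employee_id:
  employee Uma (id=3) -> order Tablet
  employee Frank (id=1) -> order Camera
  employee Wendy (id=2) -> order Phone
  employee Mia (id=4) -> order Mouse
  employee Wendy (id=2) -> order Tablet


5 rows:
Uma, Tablet, 10
Frank, Camera, 8
Wendy, Phone, 2
Mia, Mouse, 5
Wendy, Tablet, 1


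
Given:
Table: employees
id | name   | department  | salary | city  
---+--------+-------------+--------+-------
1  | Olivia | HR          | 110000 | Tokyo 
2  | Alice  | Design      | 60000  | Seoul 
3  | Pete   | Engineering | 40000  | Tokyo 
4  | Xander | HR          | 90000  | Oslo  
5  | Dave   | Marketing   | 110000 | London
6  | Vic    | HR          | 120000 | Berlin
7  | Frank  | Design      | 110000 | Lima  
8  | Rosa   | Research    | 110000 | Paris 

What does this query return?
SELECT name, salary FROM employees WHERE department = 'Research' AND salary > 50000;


Filtering: department = 'Research' AND salary > 50000
Matching: 1 rows

1 rows:
Rosa, 110000


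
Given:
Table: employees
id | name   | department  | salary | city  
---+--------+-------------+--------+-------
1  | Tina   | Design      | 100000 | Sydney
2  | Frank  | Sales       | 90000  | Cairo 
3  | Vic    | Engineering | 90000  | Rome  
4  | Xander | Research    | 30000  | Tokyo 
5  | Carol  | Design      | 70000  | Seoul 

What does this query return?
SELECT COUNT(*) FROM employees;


COUNT(*) counts all rows

5


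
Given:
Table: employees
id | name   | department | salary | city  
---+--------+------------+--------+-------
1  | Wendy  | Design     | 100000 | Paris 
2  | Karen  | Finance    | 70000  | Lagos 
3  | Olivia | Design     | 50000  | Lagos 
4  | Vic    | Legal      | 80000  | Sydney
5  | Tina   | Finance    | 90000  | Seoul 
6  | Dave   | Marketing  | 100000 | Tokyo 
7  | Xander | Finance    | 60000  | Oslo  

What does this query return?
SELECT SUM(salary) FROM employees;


SUM(salary) = 100000 + 70000 + 50000 + 80000 + 90000 + 100000 + 60000 = 550000

550000


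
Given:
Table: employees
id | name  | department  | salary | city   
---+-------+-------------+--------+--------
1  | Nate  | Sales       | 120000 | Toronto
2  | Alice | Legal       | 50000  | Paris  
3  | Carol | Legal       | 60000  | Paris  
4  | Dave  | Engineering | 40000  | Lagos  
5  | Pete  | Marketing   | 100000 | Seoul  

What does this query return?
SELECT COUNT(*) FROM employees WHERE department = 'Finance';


Counting rows where department = 'Finance'


0


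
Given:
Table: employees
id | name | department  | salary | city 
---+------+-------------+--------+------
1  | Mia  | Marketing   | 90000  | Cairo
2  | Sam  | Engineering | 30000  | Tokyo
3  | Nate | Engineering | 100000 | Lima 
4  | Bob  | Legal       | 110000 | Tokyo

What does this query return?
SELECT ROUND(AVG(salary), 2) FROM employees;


SUM(salary) = 330000
COUNT = 4
ROUND(AVG, 2) = ROUND(330000 / 4, 2) = 82500.0

82500.0


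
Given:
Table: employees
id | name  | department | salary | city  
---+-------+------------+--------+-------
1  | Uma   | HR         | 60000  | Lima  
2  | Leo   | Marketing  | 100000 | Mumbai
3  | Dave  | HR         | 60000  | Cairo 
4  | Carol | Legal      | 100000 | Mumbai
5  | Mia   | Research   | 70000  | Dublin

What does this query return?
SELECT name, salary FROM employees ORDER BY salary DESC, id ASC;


Sorting by salary DESC, then id ASC for ties

5 rows:
Leo, 100000
Carol, 100000
Mia, 70000
Uma, 60000
Dave, 60000


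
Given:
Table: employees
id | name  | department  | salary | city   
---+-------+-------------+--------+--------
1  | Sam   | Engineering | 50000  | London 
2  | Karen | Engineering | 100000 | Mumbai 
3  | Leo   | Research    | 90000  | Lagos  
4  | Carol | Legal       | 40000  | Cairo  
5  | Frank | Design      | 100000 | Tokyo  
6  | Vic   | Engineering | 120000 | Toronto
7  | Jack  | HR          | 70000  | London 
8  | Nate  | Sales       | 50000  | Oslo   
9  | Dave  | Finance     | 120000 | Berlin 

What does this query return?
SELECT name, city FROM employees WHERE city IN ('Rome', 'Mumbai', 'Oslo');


Filtering: city IN ('Rome', 'Mumbai', 'Oslo')
Matching: 2 rows

2 rows:
Karen, Mumbai
Nate, Oslo


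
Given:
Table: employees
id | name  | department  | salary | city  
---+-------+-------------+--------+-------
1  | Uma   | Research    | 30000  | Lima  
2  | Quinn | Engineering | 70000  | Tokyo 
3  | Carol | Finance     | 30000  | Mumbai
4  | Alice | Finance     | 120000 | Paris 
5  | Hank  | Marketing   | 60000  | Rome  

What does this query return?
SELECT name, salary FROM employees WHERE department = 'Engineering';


Filtering: department = 'Engineering'
Matching rows: 1

1 rows:
Quinn, 70000


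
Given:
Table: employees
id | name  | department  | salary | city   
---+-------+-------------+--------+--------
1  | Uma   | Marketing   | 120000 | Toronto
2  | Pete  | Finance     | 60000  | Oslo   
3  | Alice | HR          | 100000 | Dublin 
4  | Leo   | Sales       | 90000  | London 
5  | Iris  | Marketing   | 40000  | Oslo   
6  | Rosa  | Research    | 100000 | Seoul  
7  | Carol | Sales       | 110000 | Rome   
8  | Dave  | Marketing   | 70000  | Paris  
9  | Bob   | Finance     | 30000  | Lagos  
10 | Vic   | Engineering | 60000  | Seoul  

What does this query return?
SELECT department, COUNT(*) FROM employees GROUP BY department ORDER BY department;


Assigning each row to its department group:
  Uma -> Marketing
  Pete -> Finance
  Alice -> HR
  Leo -> Sales
  Iris -> Marketing
  Rosa -> Research
  Carol -> Sales
  Dave -> Marketing
  Bob -> Finance
  Vic -> Engineering


6 groups:
Engineering, 1
Finance, 2
HR, 1
Marketing, 3
Research, 1
Sales, 2


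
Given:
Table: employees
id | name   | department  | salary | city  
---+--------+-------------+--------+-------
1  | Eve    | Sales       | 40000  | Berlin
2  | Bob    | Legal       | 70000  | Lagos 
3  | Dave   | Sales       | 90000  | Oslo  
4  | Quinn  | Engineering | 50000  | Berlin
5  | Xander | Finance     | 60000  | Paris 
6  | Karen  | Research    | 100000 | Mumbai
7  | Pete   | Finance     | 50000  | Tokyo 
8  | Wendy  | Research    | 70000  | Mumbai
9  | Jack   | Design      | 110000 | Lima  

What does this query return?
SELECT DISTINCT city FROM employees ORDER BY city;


All 'city' values (row order): Berlin, Lagos, Oslo, Berlin, Paris, Mumbai, Tokyo, Mumbai, Lima
Removing duplicates leaves 7 unique value(s).

7 values:
Berlin
Lagos
Lima
Mumbai
Oslo
Paris
Tokyo


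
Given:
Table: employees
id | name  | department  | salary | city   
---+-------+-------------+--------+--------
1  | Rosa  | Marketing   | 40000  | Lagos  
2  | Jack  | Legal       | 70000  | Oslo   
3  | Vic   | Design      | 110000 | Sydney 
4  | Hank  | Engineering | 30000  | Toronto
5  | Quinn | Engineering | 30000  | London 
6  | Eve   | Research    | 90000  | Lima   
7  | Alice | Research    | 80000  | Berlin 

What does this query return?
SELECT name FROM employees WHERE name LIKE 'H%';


LIKE 'H%' matches names starting with 'H'
Matching: 1

1 rows:
Hank


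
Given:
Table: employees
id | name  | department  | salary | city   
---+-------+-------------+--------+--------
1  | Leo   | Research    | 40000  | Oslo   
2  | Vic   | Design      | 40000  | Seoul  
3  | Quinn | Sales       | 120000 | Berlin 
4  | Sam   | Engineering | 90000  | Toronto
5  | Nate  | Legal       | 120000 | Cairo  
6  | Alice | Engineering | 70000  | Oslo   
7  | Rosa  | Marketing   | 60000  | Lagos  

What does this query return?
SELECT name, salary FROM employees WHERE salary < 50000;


Filtering: salary < 50000
Matching: 2 rows

2 rows:
Leo, 40000
Vic, 40000


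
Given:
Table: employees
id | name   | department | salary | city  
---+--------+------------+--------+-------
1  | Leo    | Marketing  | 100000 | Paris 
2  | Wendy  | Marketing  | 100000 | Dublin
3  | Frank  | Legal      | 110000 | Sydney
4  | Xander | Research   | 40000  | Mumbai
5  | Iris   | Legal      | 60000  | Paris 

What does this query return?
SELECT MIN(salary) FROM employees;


Salaries: 100000, 100000, 110000, 40000, 60000
MIN = 40000

40000
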